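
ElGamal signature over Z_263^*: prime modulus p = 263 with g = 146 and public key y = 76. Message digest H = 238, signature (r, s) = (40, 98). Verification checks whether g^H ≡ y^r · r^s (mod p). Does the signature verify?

verifies

Left side g^H mod p:
Squares mod 263: 146^1≡146, 146^2≡13, 146^4≡169, 146^8≡157, 146^16≡190, 146^32≡69, 146^64≡27, 146^128≡203
238 = 128 + 64 + 32 + 8 + 4 + 2, so 146^238 ≡ 203·27·69·157·169·13 ≡ 109 (mod 263)
Right side y^r · r^s mod p:
Squares mod 263: 76^1≡76, 76^2≡253, 76^4≡100, 76^8≡6, 76^16≡36, 76^32≡244
40 = 32 + 8, so 76^40 ≡ 244·6 ≡ 149 (mod 263)
Squares mod 263: 40^1≡40, 40^2≡22, 40^4≡221, 40^8≡186, 40^16≡143, 40^32≡198, 40^64≡17
98 = 64 + 32 + 2, so 40^98 ≡ 17·198·22 ≡ 149 (mod 263)
149·149 = 22201 ≡ 109 (mod 263)
109 ≡ 109 (mod 263), so the signature is genuine.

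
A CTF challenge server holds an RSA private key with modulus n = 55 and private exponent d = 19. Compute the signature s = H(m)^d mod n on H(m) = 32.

43

(H(m))^2 ≡ 32^2 = 1024 ≡ 34
(H(m))^4 ≡ 34^2 = 1156 ≡ 1
(H(m))^8 ≡ 1^2 = 1
(H(m))^16 ≡ 1^2 = 1
19 = 16 + 2 + 1, so (H(m))^19 ≡ 1·34·32 ≡ 43 (mod 55)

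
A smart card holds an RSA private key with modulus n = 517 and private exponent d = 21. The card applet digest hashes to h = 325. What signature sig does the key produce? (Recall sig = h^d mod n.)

h^2 ≡ 325^2 = 105625 ≡ 157
h^4 ≡ 157^2 = 24649 ≡ 350
h^8 ≡ 350^2 = 122500 ≡ 488
h^16 ≡ 488^2 = 238144 ≡ 324
21 = 16 + 4 + 1, so h^21 ≡ 324·350·325 ≡ 138 (mod 517)

138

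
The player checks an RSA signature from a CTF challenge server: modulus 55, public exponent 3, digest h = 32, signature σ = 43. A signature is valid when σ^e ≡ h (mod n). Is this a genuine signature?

genuine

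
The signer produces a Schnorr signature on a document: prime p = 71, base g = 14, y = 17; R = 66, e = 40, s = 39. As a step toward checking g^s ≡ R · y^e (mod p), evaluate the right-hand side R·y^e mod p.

Squares mod 71: 17^1≡17, 17^2≡5, 17^4≡25, 17^8≡57, 17^16≡54, 17^32≡5
40 = 32 + 8, so 17^40 ≡ 5·57 ≡ 1 (mod 71)
R · y^e ≡ 66·1 = 66 ≡ 66 (mod 71)

66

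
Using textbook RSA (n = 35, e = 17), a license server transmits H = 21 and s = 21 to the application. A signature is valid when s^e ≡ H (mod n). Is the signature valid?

valid

Squares mod 35: s^1≡21, s^2≡21, s^4≡21, s^8≡21, s^16≡21
17 = 16 + 1, so s^17 ≡ 21·21 ≡ 21 (mod 35)
Since 21 equals the digest 21, verification succeeds.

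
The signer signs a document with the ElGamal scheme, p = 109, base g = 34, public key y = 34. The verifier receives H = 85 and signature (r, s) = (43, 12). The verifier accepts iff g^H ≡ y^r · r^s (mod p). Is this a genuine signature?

genuine

Left side g^H mod p:
34^2 = 1156 ≡ 66
34^4 ≡ 66^2 = 4356 ≡ 105
34^8 ≡ 105^2 = 11025 ≡ 16
34^16 ≡ 16^2 = 256 ≡ 38
34^32 ≡ 38^2 = 1444 ≡ 27
34^64 ≡ 27^2 = 729 ≡ 75
85 = 64 + 16 + 4 + 1, so 34^85 ≡ 75·38·105·34 ≡ 4 (mod 109)
Right side y^r · r^s mod p:
34^2 = 1156 ≡ 66
34^4 ≡ 66^2 = 4356 ≡ 105
34^8 ≡ 105^2 = 11025 ≡ 16
34^16 ≡ 16^2 = 256 ≡ 38
34^32 ≡ 38^2 = 1444 ≡ 27
43 = 32 + 8 + 2 + 1, so 34^43 ≡ 27·16·66·34 ≡ 71 (mod 109)
43^2 = 1849 ≡ 105
43^4 ≡ 105^2 = 11025 ≡ 16
43^8 ≡ 16^2 = 256 ≡ 38
12 = 8 + 4, so 43^12 ≡ 38·16 ≡ 63 (mod 109)
71·63 = 4473 ≡ 4 (mod 109)
4 ≡ 4 (mod 109), so the signature is genuine.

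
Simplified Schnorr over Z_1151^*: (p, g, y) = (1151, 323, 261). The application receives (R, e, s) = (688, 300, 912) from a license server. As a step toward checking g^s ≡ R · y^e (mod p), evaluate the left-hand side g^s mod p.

174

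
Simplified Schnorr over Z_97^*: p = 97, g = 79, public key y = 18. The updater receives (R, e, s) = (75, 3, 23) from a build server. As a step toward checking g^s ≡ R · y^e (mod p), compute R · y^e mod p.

18^2 = 324 ≡ 33
3 = 2 + 1, so 18^3 ≡ 33·18 ≡ 12 (mod 97)
R · y^e ≡ 75·12 = 900 ≡ 27 (mod 97)

27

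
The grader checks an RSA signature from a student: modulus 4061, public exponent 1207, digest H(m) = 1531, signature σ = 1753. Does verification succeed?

passes

σ^2 ≡ 1753^2 = 3073009 ≡ 2893
σ^4 ≡ 2893^2 = 8369449 ≡ 3789
σ^8 ≡ 3789^2 = 14356521 ≡ 886
σ^16 ≡ 886^2 = 784996 ≡ 1223
σ^32 ≡ 1223^2 = 1495729 ≡ 1281
σ^64 ≡ 1281^2 = 1640961 ≡ 317
σ^128 ≡ 317^2 = 100489 ≡ 3025
σ^256 ≡ 3025^2 = 9150625 ≡ 1192
σ^512 ≡ 1192^2 = 1420864 ≡ 3575
σ^1024 ≡ 3575^2 = 12780625 ≡ 658
1207 = 1024 + 128 + 32 + 16 + 4 + 2 + 1, so σ^1207 ≡ 658·3025·1281·1223·3789·2893·1753 ≡ 1531 (mod 4061)
Since 1531 equals the digest 1531, verification succeeds.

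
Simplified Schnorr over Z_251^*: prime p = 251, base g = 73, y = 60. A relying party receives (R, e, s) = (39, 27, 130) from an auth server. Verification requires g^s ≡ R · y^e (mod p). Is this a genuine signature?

forged

g^s mod p:
73^2 = 5329 ≡ 58
73^4 ≡ 58^2 = 3364 ≡ 101
73^8 ≡ 101^2 = 10201 ≡ 161
73^16 ≡ 161^2 = 25921 ≡ 68
73^32 ≡ 68^2 = 4624 ≡ 106
73^64 ≡ 106^2 = 11236 ≡ 192
73^128 ≡ 192^2 = 36864 ≡ 218
130 = 128 + 2, so 73^130 ≡ 218·58 ≡ 94 (mod 251)
R · y^e mod p:
60^2 = 3600 ≡ 86
60^4 ≡ 86^2 = 7396 ≡ 117
60^8 ≡ 117^2 = 13689 ≡ 135
60^16 ≡ 135^2 = 18225 ≡ 153
27 = 16 + 8 + 2 + 1, so 60^27 ≡ 153·135·86·60 ≡ 180 (mod 251)
39·180 = 7020 ≡ 243 (mod 251)
94 ≠ 243; the check fails.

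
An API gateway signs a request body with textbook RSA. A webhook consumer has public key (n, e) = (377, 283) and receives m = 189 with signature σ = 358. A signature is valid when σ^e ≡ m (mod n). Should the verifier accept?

reject

σ^2 ≡ 358^2 = 128164 ≡ 361
σ^4 ≡ 361^2 = 130321 ≡ 256
σ^8 ≡ 256^2 = 65536 ≡ 315
σ^16 ≡ 315^2 = 99225 ≡ 74
σ^32 ≡ 74^2 = 5476 ≡ 198
σ^64 ≡ 198^2 = 39204 ≡ 373
σ^128 ≡ 373^2 = 139129 ≡ 16
σ^256 ≡ 16^2 = 256
283 = 256 + 16 + 8 + 2 + 1, so σ^283 ≡ 256·74·315·361·358 ≡ 188 (mod 377)
The recovered value 188 does not match the digest 189.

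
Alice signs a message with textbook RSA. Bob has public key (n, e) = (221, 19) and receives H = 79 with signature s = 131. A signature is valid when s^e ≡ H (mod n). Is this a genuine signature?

s^2 ≡ 131^2 = 17161 ≡ 144
s^4 ≡ 144^2 = 20736 ≡ 183
s^8 ≡ 183^2 = 33489 ≡ 118
s^16 ≡ 118^2 = 13924 ≡ 1
19 = 16 + 2 + 1, so s^19 ≡ 1·144·131 ≡ 79 (mod 221)
79 = H, so the signature checks out.

genuine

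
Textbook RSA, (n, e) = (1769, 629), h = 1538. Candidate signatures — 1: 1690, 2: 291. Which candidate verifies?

2

Candidate 1: 1690^2 = 2856100 ≡ 934; 1690^4 ≡ 934^2 = 872356 ≡ 239; 1690^8 ≡ 239^2 = 57121 ≡ 513; 1690^16 ≡ 513^2 = 263169 ≡ 1357; 1690^32 ≡ 1357^2 = 1841449 ≡ 1689; 1690^64 ≡ 1689^2 = 2852721 ≡ 1093; 1690^128 ≡ 1093^2 = 1194649 ≡ 574; 1690^256 ≡ 574^2 = 329476 ≡ 442; 1690^512 ≡ 442^2 = 195364 ≡ 774; 629 = 512 + 64 + 32 + 16 + 4 + 1, so 1690^629 ≡ 774·1093·1689·1357·239·1690 ≡ 627 (mod 1769)
Candidate 2: 291^2 = 84681 ≡ 1538; 291^4 ≡ 1538^2 = 2365444 ≡ 291; 291^8 ≡ 291^2 = 84681 ≡ 1538; 291^16 ≡ 1538^2 = 2365444 ≡ 291; 291^32 ≡ 291^2 = 84681 ≡ 1538; 291^64 ≡ 1538^2 = 2365444 ≡ 291; 291^128 ≡ 291^2 = 84681 ≡ 1538; 291^256 ≡ 1538^2 = 2365444 ≡ 291; 291^512 ≡ 291^2 = 84681 ≡ 1538; 629 = 512 + 64 + 32 + 16 + 4 + 1, so 291^629 ≡ 1538·291·1538·291·291·291 ≡ 1538 (mod 1769)
  → matches h = 1538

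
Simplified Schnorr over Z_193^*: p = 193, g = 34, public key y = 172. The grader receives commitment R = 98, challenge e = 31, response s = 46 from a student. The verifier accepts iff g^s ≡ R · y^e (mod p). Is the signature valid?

g^s mod p:
34^2 = 1156 ≡ 191
34^4 ≡ 191^2 = 36481 ≡ 4
34^8 ≡ 4^2 = 16
34^16 ≡ 16^2 = 256 ≡ 63
34^32 ≡ 63^2 = 3969 ≡ 109
46 = 32 + 8 + 4 + 2, so 34^46 ≡ 109·16·4·191 ≡ 137 (mod 193)
R · y^e mod p:
172^2 = 29584 ≡ 55
172^4 ≡ 55^2 = 3025 ≡ 130
172^8 ≡ 130^2 = 16900 ≡ 109
172^16 ≡ 109^2 = 11881 ≡ 108
31 = 16 + 8 + 4 + 2 + 1, so 172^31 ≡ 108·109·130·55·172 ≡ 189 (mod 193)
98·189 = 18522 ≡ 187 (mod 193)
137 ≠ 187; the check fails.

invalid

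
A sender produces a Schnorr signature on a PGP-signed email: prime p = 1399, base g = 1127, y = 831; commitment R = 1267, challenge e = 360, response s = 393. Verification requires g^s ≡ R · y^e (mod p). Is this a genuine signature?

forged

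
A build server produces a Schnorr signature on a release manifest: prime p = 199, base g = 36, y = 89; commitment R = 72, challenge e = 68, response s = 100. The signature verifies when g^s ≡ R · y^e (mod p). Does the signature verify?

does not verify

g^s mod p:
36^2 = 1296 ≡ 102
36^4 ≡ 102^2 = 10404 ≡ 56
36^8 ≡ 56^2 = 3136 ≡ 151
36^16 ≡ 151^2 = 22801 ≡ 115
36^32 ≡ 115^2 = 13225 ≡ 91
36^64 ≡ 91^2 = 8281 ≡ 122
100 = 64 + 32 + 4, so 36^100 ≡ 122·91·56 ≡ 36 (mod 199)
R · y^e mod p:
89^2 = 7921 ≡ 160
89^4 ≡ 160^2 = 25600 ≡ 128
89^8 ≡ 128^2 = 16384 ≡ 66
89^16 ≡ 66^2 = 4356 ≡ 177
89^32 ≡ 177^2 = 31329 ≡ 86
89^64 ≡ 86^2 = 7396 ≡ 33
68 = 64 + 4, so 89^68 ≡ 33·128 ≡ 45 (mod 199)
72·45 = 3240 ≡ 56 (mod 199)
36 ≠ 56; the check fails.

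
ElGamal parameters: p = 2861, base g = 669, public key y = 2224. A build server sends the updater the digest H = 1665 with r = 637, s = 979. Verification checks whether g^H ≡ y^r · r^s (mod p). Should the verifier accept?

reject

Left side g^H mod p:
669^1665 mod 2861 = 637
Right side y^r · r^s mod p:
2224^637 mod 2861 = 2340
637^979 mod 2861 = 2860
2340·2860 = 6692400 ≡ 521 (mod 2861)
637 ≠ 521, so verification fails.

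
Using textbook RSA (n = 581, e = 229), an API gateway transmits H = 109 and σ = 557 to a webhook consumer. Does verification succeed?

Squares mod 581: σ^1≡557, σ^2≡576, σ^4≡25, σ^8≡44, σ^16≡193, σ^32≡65, σ^64≡158, σ^128≡562
229 = 128 + 64 + 32 + 4 + 1, so σ^229 ≡ 562·158·65·25·557 ≡ 109 (mod 581)
109 = H, so the signature checks out.

passes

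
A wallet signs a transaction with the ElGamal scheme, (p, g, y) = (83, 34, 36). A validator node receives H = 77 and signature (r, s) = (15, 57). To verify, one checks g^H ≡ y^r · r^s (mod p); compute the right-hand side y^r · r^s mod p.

36^15 mod 83 = 68
15^57 mod 83 = 39
y^r · r^s ≡ 68·39 = 2652 ≡ 79 (mod 83)

79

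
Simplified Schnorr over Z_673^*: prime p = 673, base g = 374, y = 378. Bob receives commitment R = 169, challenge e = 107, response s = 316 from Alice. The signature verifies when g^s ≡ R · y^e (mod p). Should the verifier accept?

accept

g^s mod p:
Squares mod 673: 374^1≡374, 374^2≡565, 374^4≡223, 374^8≡600, 374^16≡618, 374^32≡333, 374^64≡517, 374^128≡108, 374^256≡223
316 = 256 + 32 + 16 + 8 + 4, so 374^316 ≡ 223·333·618·600·223 ≡ 517 (mod 673)
R · y^e mod p:
Squares mod 673: 378^1≡378, 378^2≡208, 378^4≡192, 378^8≡522, 378^16≡592, 378^32≡504, 378^64≡295
107 = 64 + 32 + 8 + 2 + 1, so 378^107 ≡ 295·504·522·208·378 ≡ 465 (mod 673)
169·465 = 78585 ≡ 517 (mod 673)
517 ≡ 517 (mod 673); signature holds.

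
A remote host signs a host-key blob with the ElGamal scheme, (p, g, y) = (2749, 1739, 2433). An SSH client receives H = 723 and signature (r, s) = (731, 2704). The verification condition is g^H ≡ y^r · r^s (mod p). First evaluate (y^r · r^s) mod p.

1977

2433^2 = 5919489 ≡ 892
2433^4 ≡ 892^2 = 795664 ≡ 1203
2433^8 ≡ 1203^2 = 1447209 ≡ 1235
2433^16 ≡ 1235^2 = 1525225 ≡ 2279
2433^32 ≡ 2279^2 = 5193841 ≡ 980
2433^64 ≡ 980^2 = 960400 ≡ 999
2433^128 ≡ 999^2 = 998001 ≡ 114
2433^256 ≡ 114^2 = 12996 ≡ 2000
2433^512 ≡ 2000^2 = 4000000 ≡ 205
731 = 512 + 128 + 64 + 16 + 8 + 2 + 1, so 2433^731 ≡ 205·114·999·2279·1235·892·2433 ≡ 446 (mod 2749)
731^2 = 534361 ≡ 1055
731^4 ≡ 1055^2 = 1113025 ≡ 2429
731^8 ≡ 2429^2 = 5900041 ≡ 687
731^16 ≡ 687^2 = 471969 ≡ 1890
731^32 ≡ 1890^2 = 3572100 ≡ 1149
731^64 ≡ 1149^2 = 1320201 ≡ 681
731^128 ≡ 681^2 = 463761 ≡ 1929
731^256 ≡ 1929^2 = 3721041 ≡ 1644
731^512 ≡ 1644^2 = 2702736 ≡ 469
731^1024 ≡ 469^2 = 219961 ≡ 41
731^2048 ≡ 41^2 = 1681
2704 = 2048 + 512 + 128 + 16, so 731^2704 ≡ 1681·469·1929·1890 ≡ 553 (mod 2749)
y^r · r^s ≡ 446·553 = 246638 ≡ 1977 (mod 2749)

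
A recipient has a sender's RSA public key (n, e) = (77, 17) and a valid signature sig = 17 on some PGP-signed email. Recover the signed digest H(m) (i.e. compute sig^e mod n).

sig^17 mod 77 = 19

19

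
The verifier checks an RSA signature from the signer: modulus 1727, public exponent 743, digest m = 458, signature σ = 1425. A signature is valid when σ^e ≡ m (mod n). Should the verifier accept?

accept

Squares mod 1727: σ^1≡1425, σ^2≡1400, σ^4≡1582, σ^8≡301, σ^16≡797, σ^32≡1400, σ^64≡1582, σ^128≡301, σ^256≡797, σ^512≡1400
743 = 512 + 128 + 64 + 32 + 4 + 2 + 1, so σ^743 ≡ 1400·301·1582·1400·1582·1400·1425 ≡ 458 (mod 1727)
σ^743 mod 1727 = 458 matches m.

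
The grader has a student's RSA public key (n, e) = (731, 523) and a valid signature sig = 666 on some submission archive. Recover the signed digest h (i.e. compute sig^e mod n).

sig^2 ≡ 666^2 = 443556 ≡ 570
sig^4 ≡ 570^2 = 324900 ≡ 336
sig^8 ≡ 336^2 = 112896 ≡ 322
sig^16 ≡ 322^2 = 103684 ≡ 613
sig^32 ≡ 613^2 = 375769 ≡ 35
sig^64 ≡ 35^2 = 1225 ≡ 494
sig^128 ≡ 494^2 = 244036 ≡ 613
sig^256 ≡ 613^2 = 375769 ≡ 35
sig^512 ≡ 35^2 = 1225 ≡ 494
523 = 512 + 8 + 2 + 1, so sig^523 ≡ 494·322·570·666 ≡ 262 (mod 731)

262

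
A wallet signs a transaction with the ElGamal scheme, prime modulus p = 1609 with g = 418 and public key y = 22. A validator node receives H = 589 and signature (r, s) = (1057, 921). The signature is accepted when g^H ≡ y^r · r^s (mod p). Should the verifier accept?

accept

Left side g^H mod p:
418^2 = 174724 ≡ 952
418^4 ≡ 952^2 = 906304 ≡ 437
418^8 ≡ 437^2 = 190969 ≡ 1107
418^16 ≡ 1107^2 = 1225449 ≡ 1000
418^32 ≡ 1000^2 = 1000000 ≡ 811
418^64 ≡ 811^2 = 657721 ≡ 1249
418^128 ≡ 1249^2 = 1560001 ≡ 880
418^256 ≡ 880^2 = 774400 ≡ 471
418^512 ≡ 471^2 = 221841 ≡ 1408
589 = 512 + 64 + 8 + 4 + 1, so 418^589 ≡ 1408·1249·1107·437·418 ≡ 1239 (mod 1609)
Right side y^r · r^s mod p:
22^2 = 484
22^4 ≡ 484^2 = 234256 ≡ 951
22^8 ≡ 951^2 = 904401 ≡ 143
22^16 ≡ 143^2 = 20449 ≡ 1141
22^32 ≡ 1141^2 = 1301881 ≡ 200
22^64 ≡ 200^2 = 40000 ≡ 1384
22^128 ≡ 1384^2 = 1915456 ≡ 746
22^256 ≡ 746^2 = 556516 ≡ 1411
22^512 ≡ 1411^2 = 1990921 ≡ 588
22^1024 ≡ 588^2 = 345744 ≡ 1418
1057 = 1024 + 32 + 1, so 22^1057 ≡ 1418·200·22 ≡ 1107 (mod 1609)
1057^2 = 1117249 ≡ 603
1057^4 ≡ 603^2 = 363609 ≡ 1584
1057^8 ≡ 1584^2 = 2509056 ≡ 625
1057^16 ≡ 625^2 = 390625 ≡ 1247
1057^32 ≡ 1247^2 = 1555009 ≡ 715
1057^64 ≡ 715^2 = 511225 ≡ 1172
1057^128 ≡ 1172^2 = 1373584 ≡ 1107
1057^256 ≡ 1107^2 = 1225449 ≡ 1000
1057^512 ≡ 1000^2 = 1000000 ≡ 811
921 = 512 + 256 + 128 + 16 + 8 + 1, so 1057^921 ≡ 811·1000·1107·1247·625·1057 ≡ 411 (mod 1609)
1107·411 = 454977 ≡ 1239 (mod 1609)
1239 ≡ 1239 (mod 1609), so the signature is genuine.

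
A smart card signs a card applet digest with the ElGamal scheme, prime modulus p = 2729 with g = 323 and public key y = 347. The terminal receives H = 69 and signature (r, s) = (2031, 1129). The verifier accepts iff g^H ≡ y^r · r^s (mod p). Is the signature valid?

Left side g^H mod p:
Squares mod 2729: 323^1≡323, 323^2≡627, 323^4≡153, 323^8≡1577, 323^16≡810, 323^32≡1140, 323^64≡596
69 = 64 + 4 + 1, so 323^69 ≡ 596·153·323 ≡ 2356 (mod 2729)
Right side y^r · r^s mod p:
Squares mod 2729: 347^1≡347, 347^2≡333, 347^4≡1729, 347^8≡1186, 347^16≡1161, 347^32≡2524, 347^64≡1090, 347^128≡985, 347^256≡1430, 347^512≡879, 347^1024≡334
2031 = 1024 + 512 + 256 + 128 + 64 + 32 + 8 + 4 + 2 + 1, so 347^2031 ≡ 334·879·1430·985·1090·2524·1186·1729·333·347 ≡ 2724 (mod 2729)
Squares mod 2729: 2031^1≡2031, 2031^2≡1442, 2031^4≡2595, 2031^8≡1582, 2031^16≡231, 2031^32≡1510, 2031^64≡1385, 2031^128≡2467, 2031^256≡419, 2031^512≡905, 2031^1024≡325
1129 = 1024 + 64 + 32 + 8 + 1, so 2031^1129 ≡ 325·1385·1510·1582·2031 ≡ 1712 (mod 2729)
2724·1712 = 4663488 ≡ 2356 (mod 2729)
2356 ≡ 2356 (mod 2729), so the signature is genuine.

valid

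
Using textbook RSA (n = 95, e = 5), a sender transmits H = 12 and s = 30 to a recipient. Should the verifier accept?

reject

s^2 ≡ 30^2 = 900 ≡ 45
s^4 ≡ 45^2 = 2025 ≡ 30
5 = 4 + 1, so s^5 ≡ 30·30 ≡ 45 (mod 95)
The recovered value 45 does not match the digest 12.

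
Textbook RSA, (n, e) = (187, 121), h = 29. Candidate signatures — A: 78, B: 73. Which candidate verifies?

B

Candidate A: 78^2 = 6084 ≡ 100; 78^4 ≡ 100^2 = 10000 ≡ 89; 78^8 ≡ 89^2 = 7921 ≡ 67; 78^16 ≡ 67^2 = 4489 ≡ 1; 78^32 ≡ 1^2 = 1; 78^64 ≡ 1^2 = 1; 121 = 64 + 32 + 16 + 8 + 1, so 78^121 ≡ 1·1·1·67·78 ≡ 177 (mod 187)
Candidate B: 73^2 = 5329 ≡ 93; 73^4 ≡ 93^2 = 8649 ≡ 47; 73^8 ≡ 47^2 = 2209 ≡ 152; 73^16 ≡ 152^2 = 23104 ≡ 103; 73^32 ≡ 103^2 = 10609 ≡ 137; 73^64 ≡ 137^2 = 18769 ≡ 69; 121 = 64 + 32 + 16 + 8 + 1, so 73^121 ≡ 69·137·103·152·73 ≡ 29 (mod 187)
  → matches h = 29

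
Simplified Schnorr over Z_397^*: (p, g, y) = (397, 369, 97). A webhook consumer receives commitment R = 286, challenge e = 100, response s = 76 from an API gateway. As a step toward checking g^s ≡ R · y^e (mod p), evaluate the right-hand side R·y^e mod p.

349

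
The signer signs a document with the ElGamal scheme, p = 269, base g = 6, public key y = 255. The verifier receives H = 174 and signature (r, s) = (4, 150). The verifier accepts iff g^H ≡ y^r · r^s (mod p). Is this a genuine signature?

genuine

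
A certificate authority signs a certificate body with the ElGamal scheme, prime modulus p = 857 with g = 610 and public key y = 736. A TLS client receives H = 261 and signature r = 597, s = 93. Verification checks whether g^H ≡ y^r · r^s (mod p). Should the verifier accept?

accept

Left side g^H mod p:
610^2 = 372100 ≡ 162
610^4 ≡ 162^2 = 26244 ≡ 534
610^8 ≡ 534^2 = 285156 ≡ 632
610^16 ≡ 632^2 = 399424 ≡ 62
610^32 ≡ 62^2 = 3844 ≡ 416
610^64 ≡ 416^2 = 173056 ≡ 799
610^128 ≡ 799^2 = 638401 ≡ 793
610^256 ≡ 793^2 = 628849 ≡ 668
261 = 256 + 4 + 1, so 610^261 ≡ 668·534·610 ≡ 306 (mod 857)
Right side y^r · r^s mod p:
736^2 = 541696 ≡ 72
736^4 ≡ 72^2 = 5184 ≡ 42
736^8 ≡ 42^2 = 1764 ≡ 50
736^16 ≡ 50^2 = 2500 ≡ 786
736^32 ≡ 786^2 = 617796 ≡ 756
736^64 ≡ 756^2 = 571536 ≡ 774
736^128 ≡ 774^2 = 599076 ≡ 33
736^256 ≡ 33^2 = 1089 ≡ 232
736^512 ≡ 232^2 = 53824 ≡ 690
597 = 512 + 64 + 16 + 4 + 1, so 736^597 ≡ 690·774·786·42·736 ≡ 297 (mod 857)
597^2 = 356409 ≡ 754
597^4 ≡ 754^2 = 568516 ≡ 325
597^8 ≡ 325^2 = 105625 ≡ 214
597^16 ≡ 214^2 = 45796 ≡ 375
597^32 ≡ 375^2 = 140625 ≡ 77
597^64 ≡ 77^2 = 5929 ≡ 787
93 = 64 + 16 + 8 + 4 + 1, so 597^93 ≡ 787·375·214·325·597 ≡ 27 (mod 857)
297·27 = 8019 ≡ 306 (mod 857)
306 ≡ 306 (mod 857), so the signature is genuine.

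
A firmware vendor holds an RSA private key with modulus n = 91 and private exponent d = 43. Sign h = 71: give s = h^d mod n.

85

Squares mod 91: h^1≡71, h^2≡36, h^4≡22, h^8≡29, h^16≡22, h^32≡29
43 = 32 + 8 + 2 + 1, so h^43 ≡ 29·29·36·71 ≡ 85 (mod 91)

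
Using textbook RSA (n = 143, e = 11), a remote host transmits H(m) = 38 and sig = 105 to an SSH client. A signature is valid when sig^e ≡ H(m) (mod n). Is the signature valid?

sig^11 mod 143 = 105
sig^11 mod 143 = 105, but H(m) = 38.

invalid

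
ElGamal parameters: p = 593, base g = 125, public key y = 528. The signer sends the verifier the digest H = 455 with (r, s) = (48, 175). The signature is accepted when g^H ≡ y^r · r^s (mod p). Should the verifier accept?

Left side g^H mod p:
125^455 mod 593 = 553
Right side y^r · r^s mod p:
528^48 mod 593 = 589
48^175 mod 593 = 416
589·416 = 245024 ≡ 115 (mod 593)
553 ≠ 115, so verification fails.

reject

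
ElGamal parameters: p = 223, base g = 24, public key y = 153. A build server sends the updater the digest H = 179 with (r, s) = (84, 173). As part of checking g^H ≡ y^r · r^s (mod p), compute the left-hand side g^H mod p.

24^2 = 576 ≡ 130
24^4 ≡ 130^2 = 16900 ≡ 175
24^8 ≡ 175^2 = 30625 ≡ 74
24^16 ≡ 74^2 = 5476 ≡ 124
24^32 ≡ 124^2 = 15376 ≡ 212
24^64 ≡ 212^2 = 44944 ≡ 121
24^128 ≡ 121^2 = 14641 ≡ 146
179 = 128 + 32 + 16 + 2 + 1, so 24^179 ≡ 146·212·124·130·24 ≡ 10 (mod 223)

10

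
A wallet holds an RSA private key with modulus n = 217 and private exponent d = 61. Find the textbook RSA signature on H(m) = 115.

Squares mod 217: (H(m))^1≡115, (H(m))^2≡205, (H(m))^4≡144, (H(m))^8≡121, (H(m))^16≡102, (H(m))^32≡205
61 = 32 + 16 + 8 + 4 + 1, so (H(m))^61 ≡ 205·102·121·144·115 ≡ 115 (mod 217)

115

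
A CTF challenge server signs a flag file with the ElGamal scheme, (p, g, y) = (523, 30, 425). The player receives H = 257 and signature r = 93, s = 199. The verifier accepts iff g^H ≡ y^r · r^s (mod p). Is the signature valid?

Left side g^H mod p:
30^2 = 900 ≡ 377
30^4 ≡ 377^2 = 142129 ≡ 396
30^8 ≡ 396^2 = 156816 ≡ 439
30^16 ≡ 439^2 = 192721 ≡ 257
30^32 ≡ 257^2 = 66049 ≡ 151
30^64 ≡ 151^2 = 22801 ≡ 312
30^128 ≡ 312^2 = 97344 ≡ 66
30^256 ≡ 66^2 = 4356 ≡ 172
257 = 256 + 1, so 30^257 ≡ 172·30 ≡ 453 (mod 523)
Right side y^r · r^s mod p:
425^2 = 180625 ≡ 190
425^4 ≡ 190^2 = 36100 ≡ 13
425^8 ≡ 13^2 = 169
425^16 ≡ 169^2 = 28561 ≡ 319
425^32 ≡ 319^2 = 101761 ≡ 299
425^64 ≡ 299^2 = 89401 ≡ 491
93 = 64 + 16 + 8 + 4 + 1, so 425^93 ≡ 491·319·169·13·425 ≡ 477 (mod 523)
93^2 = 8649 ≡ 281
93^4 ≡ 281^2 = 78961 ≡ 511
93^8 ≡ 511^2 = 261121 ≡ 144
93^16 ≡ 144^2 = 20736 ≡ 339
93^32 ≡ 339^2 = 114921 ≡ 384
93^64 ≡ 384^2 = 147456 ≡ 493
93^128 ≡ 493^2 = 243049 ≡ 377
199 = 128 + 64 + 4 + 2 + 1, so 93^199 ≡ 377·493·511·281·93 ≡ 236 (mod 523)
477·236 = 112572 ≡ 127 (mod 523)
453 ≠ 127, so verification fails.

invalid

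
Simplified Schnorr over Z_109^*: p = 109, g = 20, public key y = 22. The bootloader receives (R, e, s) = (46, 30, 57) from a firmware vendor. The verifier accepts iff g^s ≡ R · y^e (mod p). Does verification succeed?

fails

g^s mod p:
20^57 mod 109 = 43
R · y^e mod p:
22^30 mod 109 = 75
46·75 = 3450 ≡ 71 (mod 109)
43 ≠ 71; the check fails.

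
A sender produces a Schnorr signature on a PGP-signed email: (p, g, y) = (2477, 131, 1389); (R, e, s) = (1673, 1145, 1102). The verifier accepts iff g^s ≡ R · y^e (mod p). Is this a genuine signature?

g^s mod p:
131^2 = 17161 ≡ 2299
131^4 ≡ 2299^2 = 5285401 ≡ 1960
131^8 ≡ 1960^2 = 3841600 ≡ 2250
131^16 ≡ 2250^2 = 5062500 ≡ 1989
131^32 ≡ 1989^2 = 3956121 ≡ 352
131^64 ≡ 352^2 = 123904 ≡ 54
131^128 ≡ 54^2 = 2916 ≡ 439
131^256 ≡ 439^2 = 192721 ≡ 1992
131^512 ≡ 1992^2 = 3968064 ≡ 2387
131^1024 ≡ 2387^2 = 5697769 ≡ 669
1102 = 1024 + 64 + 8 + 4 + 2, so 131^1102 ≡ 669·54·2250·1960·2299 ≡ 964 (mod 2477)
R · y^e mod p:
1389^2 = 1929321 ≡ 2215
1389^4 ≡ 2215^2 = 4906225 ≡ 1765
1389^8 ≡ 1765^2 = 3115225 ≡ 1636
1389^16 ≡ 1636^2 = 2676496 ≡ 1336
1389^32 ≡ 1336^2 = 1784896 ≡ 1456
1389^64 ≡ 1456^2 = 2119936 ≡ 2101
1389^128 ≡ 2101^2 = 4414201 ≡ 187
1389^256 ≡ 187^2 = 34969 ≡ 291
1389^512 ≡ 291^2 = 84681 ≡ 463
1389^1024 ≡ 463^2 = 214369 ≡ 1347
1145 = 1024 + 64 + 32 + 16 + 8 + 1, so 1389^1145 ≡ 1347·2101·1456·1336·1636·1389 ≡ 1720 (mod 2477)
1673·1720 = 2877560 ≡ 1763 (mod 2477)
964 ≠ 1763; the check fails.

forged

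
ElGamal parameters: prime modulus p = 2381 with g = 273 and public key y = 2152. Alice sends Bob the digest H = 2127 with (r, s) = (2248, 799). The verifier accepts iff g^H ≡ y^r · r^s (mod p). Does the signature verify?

Left side g^H mod p:
273^2 = 74529 ≡ 718
273^4 ≡ 718^2 = 515524 ≡ 1228
273^8 ≡ 1228^2 = 1507984 ≡ 811
273^16 ≡ 811^2 = 657721 ≡ 565
273^32 ≡ 565^2 = 319225 ≡ 171
273^64 ≡ 171^2 = 29241 ≡ 669
273^128 ≡ 669^2 = 447561 ≡ 2314
273^256 ≡ 2314^2 = 5354596 ≡ 2108
273^512 ≡ 2108^2 = 4443664 ≡ 718
273^1024 ≡ 718^2 = 515524 ≡ 1228
273^2048 ≡ 1228^2 = 1507984 ≡ 811
2127 = 2048 + 64 + 8 + 4 + 2 + 1, so 273^2127 ≡ 811·669·811·1228·718·273 ≡ 1663 (mod 2381)
Right side y^r · r^s mod p:
2152^2 = 4631104 ≡ 59
2152^4 ≡ 59^2 = 3481 ≡ 1100
2152^8 ≡ 1100^2 = 1210000 ≡ 452
2152^16 ≡ 452^2 = 204304 ≡ 1919
2152^32 ≡ 1919^2 = 3682561 ≡ 1535
2152^64 ≡ 1535^2 = 2356225 ≡ 1416
2152^128 ≡ 1416^2 = 2005056 ≡ 254
2152^256 ≡ 254^2 = 64516 ≡ 229
2152^512 ≡ 229^2 = 52441 ≡ 59
2152^1024 ≡ 59^2 = 3481 ≡ 1100
2152^2048 ≡ 1100^2 = 1210000 ≡ 452
2248 = 2048 + 128 + 64 + 8, so 2152^2248 ≡ 452·254·1416·452 ≡ 460 (mod 2381)
2248^2 = 5053504 ≡ 1022
2248^4 ≡ 1022^2 = 1044484 ≡ 1606
2248^8 ≡ 1606^2 = 2579236 ≡ 613
2248^16 ≡ 613^2 = 375769 ≡ 1952
2248^32 ≡ 1952^2 = 3810304 ≡ 704
2248^64 ≡ 704^2 = 495616 ≡ 368
2248^128 ≡ 368^2 = 135424 ≡ 2088
2248^256 ≡ 2088^2 = 4359744 ≡ 133
2248^512 ≡ 133^2 = 17689 ≡ 1022
799 = 512 + 256 + 16 + 8 + 4 + 2 + 1, so 2248^799 ≡ 1022·133·1952·613·1606·1022·2248 ≡ 1955 (mod 2381)
460·1955 = 899300 ≡ 1663 (mod 2381)
1663 ≡ 1663 (mod 2381), so the signature is genuine.

verifies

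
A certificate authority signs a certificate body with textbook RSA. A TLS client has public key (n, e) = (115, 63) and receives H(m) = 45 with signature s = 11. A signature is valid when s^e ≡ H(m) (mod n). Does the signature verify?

Squares mod 115: s^1≡11, s^2≡6, s^4≡36, s^8≡31, s^16≡41, s^32≡71
63 = 32 + 16 + 8 + 4 + 2 + 1, so s^63 ≡ 71·41·31·36·6·11 ≡ 61 (mod 115)
The recovered value 61 does not match the digest 45.

does not verify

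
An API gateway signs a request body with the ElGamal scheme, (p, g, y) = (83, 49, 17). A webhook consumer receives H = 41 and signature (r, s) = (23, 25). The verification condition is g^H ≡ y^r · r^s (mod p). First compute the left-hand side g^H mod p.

49^2 = 2401 ≡ 77
49^4 ≡ 77^2 = 5929 ≡ 36
49^8 ≡ 36^2 = 1296 ≡ 51
49^16 ≡ 51^2 = 2601 ≡ 28
49^32 ≡ 28^2 = 784 ≡ 37
41 = 32 + 8 + 1, so 49^41 ≡ 37·51·49 ≡ 1 (mod 83)

1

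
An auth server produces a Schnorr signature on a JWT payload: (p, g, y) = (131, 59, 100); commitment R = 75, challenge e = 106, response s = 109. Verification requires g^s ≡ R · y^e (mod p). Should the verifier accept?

g^s mod p:
59^2 = 3481 ≡ 75
59^4 ≡ 75^2 = 5625 ≡ 123
59^8 ≡ 123^2 = 15129 ≡ 64
59^16 ≡ 64^2 = 4096 ≡ 35
59^32 ≡ 35^2 = 1225 ≡ 46
59^64 ≡ 46^2 = 2116 ≡ 20
109 = 64 + 32 + 8 + 4 + 1, so 59^109 ≡ 20·46·64·123·59 ≡ 28 (mod 131)
R · y^e mod p:
100^2 = 10000 ≡ 44
100^4 ≡ 44^2 = 1936 ≡ 102
100^8 ≡ 102^2 = 10404 ≡ 55
100^16 ≡ 55^2 = 3025 ≡ 12
100^32 ≡ 12^2 = 144 ≡ 13
100^64 ≡ 13^2 = 169 ≡ 38
106 = 64 + 32 + 8 + 2, so 100^106 ≡ 38·13·55·44 ≡ 105 (mod 131)
75·105 = 7875 ≡ 15 (mod 131)
28 ≠ 15; the check fails.

reject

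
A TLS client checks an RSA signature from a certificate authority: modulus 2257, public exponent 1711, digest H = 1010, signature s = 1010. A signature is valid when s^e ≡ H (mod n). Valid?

s^2 ≡ 1010^2 = 1020100 ≡ 2193
s^4 ≡ 2193^2 = 4809249 ≡ 1839
s^8 ≡ 1839^2 = 3381921 ≡ 935
s^16 ≡ 935^2 = 874225 ≡ 766
s^32 ≡ 766^2 = 586756 ≡ 2193
s^64 ≡ 2193^2 = 4809249 ≡ 1839
s^128 ≡ 1839^2 = 3381921 ≡ 935
s^256 ≡ 935^2 = 874225 ≡ 766
s^512 ≡ 766^2 = 586756 ≡ 2193
s^1024 ≡ 2193^2 = 4809249 ≡ 1839
1711 = 1024 + 512 + 128 + 32 + 8 + 4 + 2 + 1, so s^1711 ≡ 1839·2193·935·2193·935·1839·2193·1010 ≡ 1010 (mod 2257)
s^1711 mod 2257 = 1010 matches H.

yes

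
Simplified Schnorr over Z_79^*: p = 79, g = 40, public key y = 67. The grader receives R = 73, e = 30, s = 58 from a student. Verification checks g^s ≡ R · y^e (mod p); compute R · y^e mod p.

9

67^2 = 4489 ≡ 65
67^4 ≡ 65^2 = 4225 ≡ 38
67^8 ≡ 38^2 = 1444 ≡ 22
67^16 ≡ 22^2 = 484 ≡ 10
30 = 16 + 8 + 4 + 2, so 67^30 ≡ 10·22·38·65 ≡ 38 (mod 79)
R · y^e ≡ 73·38 = 2774 ≡ 9 (mod 79)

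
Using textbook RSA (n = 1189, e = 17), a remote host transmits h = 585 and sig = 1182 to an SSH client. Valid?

sig^2 ≡ 1182^2 = 1397124 ≡ 49
sig^4 ≡ 49^2 = 2401 ≡ 23
sig^8 ≡ 23^2 = 529
sig^16 ≡ 529^2 = 279841 ≡ 426
17 = 16 + 1, so sig^17 ≡ 426·1182 ≡ 585 (mod 1189)
585 = h, so the signature checks out.

yes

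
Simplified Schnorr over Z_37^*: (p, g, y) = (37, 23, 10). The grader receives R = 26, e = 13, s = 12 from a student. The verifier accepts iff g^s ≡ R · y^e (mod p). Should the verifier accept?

g^s mod p:
23^12 mod 37 = 1
R · y^e mod p:
10^13 mod 37 = 10
26·10 = 260 ≡ 1 (mod 37)
1 ≡ 1 (mod 37); signature holds.

accept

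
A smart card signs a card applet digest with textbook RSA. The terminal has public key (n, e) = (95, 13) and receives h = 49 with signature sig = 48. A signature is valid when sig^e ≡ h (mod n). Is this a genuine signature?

sig^13 mod 95 = 13
The recovered value 13 does not match the digest 49.

forged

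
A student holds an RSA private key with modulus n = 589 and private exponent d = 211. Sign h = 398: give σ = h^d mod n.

398

Squares mod 589: h^1≡398, h^2≡552, h^4≡191, h^8≡552, h^16≡191, h^32≡552, h^64≡191, h^128≡552
211 = 128 + 64 + 16 + 2 + 1, so h^211 ≡ 552·191·191·552·398 ≡ 398 (mod 589)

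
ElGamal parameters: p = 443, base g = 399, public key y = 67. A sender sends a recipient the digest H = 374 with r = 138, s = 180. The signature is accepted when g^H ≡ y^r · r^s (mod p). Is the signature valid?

Left side g^H mod p:
399^2 = 159201 ≡ 164
399^4 ≡ 164^2 = 26896 ≡ 316
399^8 ≡ 316^2 = 99856 ≡ 181
399^16 ≡ 181^2 = 32761 ≡ 422
399^32 ≡ 422^2 = 178084 ≡ 441
399^64 ≡ 441^2 = 194481 ≡ 4
399^128 ≡ 4^2 = 16
399^256 ≡ 16^2 = 256
374 = 256 + 64 + 32 + 16 + 4 + 2, so 399^374 ≡ 256·4·441·422·316·164 ≡ 184 (mod 443)
Right side y^r · r^s mod p:
67^2 = 4489 ≡ 59
67^4 ≡ 59^2 = 3481 ≡ 380
67^8 ≡ 380^2 = 144400 ≡ 425
67^16 ≡ 425^2 = 180625 ≡ 324
67^32 ≡ 324^2 = 104976 ≡ 428
67^64 ≡ 428^2 = 183184 ≡ 225
67^128 ≡ 225^2 = 50625 ≡ 123
138 = 128 + 8 + 2, so 67^138 ≡ 123·425·59 ≡ 59 (mod 443)
138^2 = 19044 ≡ 438
138^4 ≡ 438^2 = 191844 ≡ 25
138^8 ≡ 25^2 = 625 ≡ 182
138^16 ≡ 182^2 = 33124 ≡ 342
138^32 ≡ 342^2 = 116964 ≡ 12
138^64 ≡ 12^2 = 144
138^128 ≡ 144^2 = 20736 ≡ 358
180 = 128 + 32 + 16 + 4, so 138^180 ≡ 358·12·342·25 ≡ 341 (mod 443)
59·341 = 20119 ≡ 184 (mod 443)
184 ≡ 184 (mod 443), so the signature is genuine.

valid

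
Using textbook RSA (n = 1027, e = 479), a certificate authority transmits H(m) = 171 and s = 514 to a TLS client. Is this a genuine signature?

genuine

s^2 ≡ 514^2 = 264196 ≡ 257
s^4 ≡ 257^2 = 66049 ≡ 321
s^8 ≡ 321^2 = 103041 ≡ 341
s^16 ≡ 341^2 = 116281 ≡ 230
s^32 ≡ 230^2 = 52900 ≡ 523
s^64 ≡ 523^2 = 273529 ≡ 347
s^128 ≡ 347^2 = 120409 ≡ 250
s^256 ≡ 250^2 = 62500 ≡ 880
479 = 256 + 128 + 64 + 16 + 8 + 4 + 2 + 1, so s^479 ≡ 880·250·347·230·341·321·257·514 ≡ 171 (mod 1027)
s^479 mod 1027 = 171 matches H(m).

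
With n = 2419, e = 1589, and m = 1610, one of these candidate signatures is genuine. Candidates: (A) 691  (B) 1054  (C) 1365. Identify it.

Candidate A: Squares mod 2419: 691^1≡691, 691^2≡938, 691^4≡1747, 691^8≡1650, 691^16≡1125, 691^32≡488, 691^64≡1082, 691^128≡2347, 691^256≡346, 691^512≡1185, 691^1024≡1205; 1589 = 1024 + 512 + 32 + 16 + 4 + 1, so 691^1589 ≡ 1205·1185·488·1125·1747·691 ≡ 1413 (mod 2419)
Candidate B: Squares mod 2419: 1054^1≡1054, 1054^2≡595, 1054^4≡851, 1054^8≡920, 1054^16≡2169, 1054^32≡2025, 1054^64≡420, 1054^128≡2232, 1054^256≡1103, 1054^512≡2271, 1054^1024≡133; 1589 = 1024 + 512 + 32 + 16 + 4 + 1, so 1054^1589 ≡ 133·2271·2025·2169·851·1054 ≡ 1610 (mod 2419)
  → matches m = 1610
Candidate C: Squares mod 2419: 1365^1≡1365, 1365^2≡595, 1365^4≡851, 1365^8≡920, 1365^16≡2169, 1365^32≡2025, 1365^64≡420, 1365^128≡2232, 1365^256≡1103, 1365^512≡2271, 1365^1024≡133; 1589 = 1024 + 512 + 32 + 16 + 4 + 1, so 1365^1589 ≡ 133·2271·2025·2169·851·1365 ≡ 809 (mod 2419)

B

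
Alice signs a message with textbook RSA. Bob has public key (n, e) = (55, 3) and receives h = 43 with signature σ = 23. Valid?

σ^2 ≡ 23^2 = 529 ≡ 34
3 = 2 + 1, so σ^3 ≡ 34·23 ≡ 12 (mod 55)
The recovered value 12 does not match the digest 43.

no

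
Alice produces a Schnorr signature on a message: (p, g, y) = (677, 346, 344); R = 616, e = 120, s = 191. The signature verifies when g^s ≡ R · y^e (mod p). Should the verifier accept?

accept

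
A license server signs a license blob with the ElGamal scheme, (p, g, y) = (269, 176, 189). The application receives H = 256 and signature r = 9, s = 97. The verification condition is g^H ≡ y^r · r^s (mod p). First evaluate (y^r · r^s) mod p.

189^2 = 35721 ≡ 213
189^4 ≡ 213^2 = 45369 ≡ 177
189^8 ≡ 177^2 = 31329 ≡ 125
9 = 8 + 1, so 189^9 ≡ 125·189 ≡ 222 (mod 269)
9^2 = 81
9^4 ≡ 81^2 = 6561 ≡ 105
9^8 ≡ 105^2 = 11025 ≡ 265
9^16 ≡ 265^2 = 70225 ≡ 16
9^32 ≡ 16^2 = 256
9^64 ≡ 256^2 = 65536 ≡ 169
97 = 64 + 32 + 1, so 9^97 ≡ 169·256·9 ≡ 133 (mod 269)
y^r · r^s ≡ 222·133 = 29526 ≡ 205 (mod 269)

205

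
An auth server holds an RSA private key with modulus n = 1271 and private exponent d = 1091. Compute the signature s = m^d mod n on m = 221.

Squares mod 1271: m^1≡221, m^2≡543, m^4≡1248, m^8≡529, m^16≡221, m^32≡543, m^64≡1248, m^128≡529, m^256≡221, m^512≡543, m^1024≡1248
1091 = 1024 + 64 + 2 + 1, so m^1091 ≡ 1248·1248·543·221 ≡ 221 (mod 1271)

221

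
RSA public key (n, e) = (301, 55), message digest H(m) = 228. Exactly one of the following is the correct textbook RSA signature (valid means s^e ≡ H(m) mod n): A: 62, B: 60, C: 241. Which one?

Candidate A: Squares mod 301: 62^1≡62, 62^2≡232, 62^4≡246, 62^8≡15, 62^16≡225, 62^32≡57; 55 = 32 + 16 + 4 + 2 + 1, so 62^55 ≡ 57·225·246·232·62 ≡ 20 (mod 301)
Candidate B: Squares mod 301: 60^1≡60, 60^2≡289, 60^4≡144, 60^8≡268, 60^16≡186, 60^32≡282; 55 = 32 + 16 + 4 + 2 + 1, so 60^55 ≡ 282·186·144·289·60 ≡ 228 (mod 301)
  → matches H(m) = 228
Candidate C: Squares mod 301: 241^1≡241, 241^2≡289, 241^4≡144, 241^8≡268, 241^16≡186, 241^32≡282; 55 = 32 + 16 + 4 + 2 + 1, so 241^55 ≡ 282·186·144·289·241 ≡ 73 (mod 301)

B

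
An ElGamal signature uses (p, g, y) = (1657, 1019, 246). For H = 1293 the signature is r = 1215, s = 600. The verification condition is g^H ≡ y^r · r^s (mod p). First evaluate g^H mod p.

350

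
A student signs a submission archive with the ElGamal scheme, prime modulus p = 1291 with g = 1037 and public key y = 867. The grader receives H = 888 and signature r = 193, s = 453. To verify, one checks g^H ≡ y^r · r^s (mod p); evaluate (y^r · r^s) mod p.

345

Squares mod 1291: 867^1≡867, 867^2≡327, 867^4≡1067, 867^8≡1118, 867^16≡236, 867^32≡183, 867^64≡1214, 867^128≡765
193 = 128 + 64 + 1, so 867^193 ≡ 765·1214·867 ≡ 34 (mod 1291)
Squares mod 1291: 193^1≡193, 193^2≡1101, 193^4≡1243, 193^8≡1013, 193^16≡1115, 193^32≡1283, 193^64≡64, 193^128≡223, 193^256≡671
453 = 256 + 128 + 64 + 4 + 1, so 193^453 ≡ 671·223·64·1243·193 ≡ 200 (mod 1291)
y^r · r^s ≡ 34·200 = 6800 ≡ 345 (mod 1291)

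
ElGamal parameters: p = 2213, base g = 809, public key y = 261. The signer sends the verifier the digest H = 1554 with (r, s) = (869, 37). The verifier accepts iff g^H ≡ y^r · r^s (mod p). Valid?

no

Left side g^H mod p:
Squares mod 2213: 809^1≡809, 809^2≡1646, 809^4≡604, 809^8≡1884, 809^16≡2017, 809^32≡795, 809^64≡1320, 809^128≡769, 809^256≡490, 809^512≡1096, 809^1024≡1770
1554 = 1024 + 512 + 16 + 2, so 809^1554 ≡ 1770·1096·2017·1646 ≡ 254 (mod 2213)
Right side y^r · r^s mod p:
Squares mod 2213: 261^1≡261, 261^2≡1731, 261^4≡2172, 261^8≡1681, 261^16≡1973, 261^32≡62, 261^64≡1631, 261^128≡135, 261^256≡521, 261^512≡1455
869 = 512 + 256 + 64 + 32 + 4 + 1, so 261^869 ≡ 1455·521·1631·62·2172·261 ≡ 1 (mod 2213)
Squares mod 2213: 869^1≡869, 869^2≡528, 869^4≡2159, 869^8≡703, 869^16≡710, 869^32≡1749
37 = 32 + 4 + 1, so 869^37 ≡ 1749·2159·869 ≡ 2170 (mod 2213)
1·2170 = 2170 ≡ 2170 (mod 2213)
254 ≠ 2170, so verification fails.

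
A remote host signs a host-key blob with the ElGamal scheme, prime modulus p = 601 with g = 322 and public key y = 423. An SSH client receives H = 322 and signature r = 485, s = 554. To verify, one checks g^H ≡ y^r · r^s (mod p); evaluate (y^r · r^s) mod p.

423^2 = 178929 ≡ 432
423^4 ≡ 432^2 = 186624 ≡ 314
423^8 ≡ 314^2 = 98596 ≡ 32
423^16 ≡ 32^2 = 1024 ≡ 423
423^32 ≡ 423^2 = 178929 ≡ 432
423^64 ≡ 432^2 = 186624 ≡ 314
423^128 ≡ 314^2 = 98596 ≡ 32
423^256 ≡ 32^2 = 1024 ≡ 423
485 = 256 + 128 + 64 + 32 + 4 + 1, so 423^485 ≡ 423·32·314·432·314·423 ≡ 1 (mod 601)
485^2 = 235225 ≡ 234
485^4 ≡ 234^2 = 54756 ≡ 65
485^8 ≡ 65^2 = 4225 ≡ 18
485^16 ≡ 18^2 = 324
485^32 ≡ 324^2 = 104976 ≡ 402
485^64 ≡ 402^2 = 161604 ≡ 536
485^128 ≡ 536^2 = 287296 ≡ 18
485^256 ≡ 18^2 = 324
485^512 ≡ 324^2 = 104976 ≡ 402
554 = 512 + 32 + 8 + 2, so 485^554 ≡ 402·402·18·234 ≡ 276 (mod 601)
y^r · r^s ≡ 1·276 = 276 ≡ 276 (mod 601)

276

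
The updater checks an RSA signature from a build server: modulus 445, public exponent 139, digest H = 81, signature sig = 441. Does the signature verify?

verifies

sig^2 ≡ 441^2 = 194481 ≡ 16
sig^4 ≡ 16^2 = 256
sig^8 ≡ 256^2 = 65536 ≡ 121
sig^16 ≡ 121^2 = 14641 ≡ 401
sig^32 ≡ 401^2 = 160801 ≡ 156
sig^64 ≡ 156^2 = 24336 ≡ 306
sig^128 ≡ 306^2 = 93636 ≡ 186
139 = 128 + 8 + 2 + 1, so sig^139 ≡ 186·121·16·441 ≡ 81 (mod 445)
81 = H, so the signature checks out.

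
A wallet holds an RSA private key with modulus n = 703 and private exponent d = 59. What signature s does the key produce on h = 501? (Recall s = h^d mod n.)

Squares mod 703: h^1≡501, h^2≡30, h^4≡197, h^8≡144, h^16≡349, h^32≡182
59 = 32 + 16 + 8 + 2 + 1, so h^59 ≡ 182·349·144·30·501 ≡ 315 (mod 703)

315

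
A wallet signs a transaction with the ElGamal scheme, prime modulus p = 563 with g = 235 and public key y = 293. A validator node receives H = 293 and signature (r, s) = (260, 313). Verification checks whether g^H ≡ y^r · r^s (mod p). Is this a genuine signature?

forged

Left side g^H mod p:
Squares mod 563: 235^1≡235, 235^2≡51, 235^4≡349, 235^8≡193, 235^16≡91, 235^32≡399, 235^64≡435, 235^128≡57, 235^256≡434
293 = 256 + 32 + 4 + 1, so 235^293 ≡ 434·399·349·235 ≡ 203 (mod 563)
Right side y^r · r^s mod p:
Squares mod 563: 293^1≡293, 293^2≡273, 293^4≡213, 293^8≡329, 293^16≡145, 293^32≡194, 293^64≡478, 293^128≡469, 293^256≡391
260 = 256 + 4, so 293^260 ≡ 391·213 ≡ 522 (mod 563)
Squares mod 563: 260^1≡260, 260^2≡40, 260^4≡474, 260^8≡39, 260^16≡395, 260^32≡74, 260^64≡409, 260^128≡70, 260^256≡396
313 = 256 + 32 + 16 + 8 + 1, so 260^313 ≡ 396·74·395·39·260 ≡ 489 (mod 563)
522·489 = 255258 ≡ 219 (mod 563)
203 ≠ 219, so verification fails.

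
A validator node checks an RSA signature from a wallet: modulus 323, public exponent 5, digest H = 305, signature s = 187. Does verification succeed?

s^2 ≡ 187^2 = 34969 ≡ 85
s^4 ≡ 85^2 = 7225 ≡ 119
5 = 4 + 1, so s^5 ≡ 119·187 ≡ 289 (mod 323)
The recovered value 289 does not match the digest 305.

fails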